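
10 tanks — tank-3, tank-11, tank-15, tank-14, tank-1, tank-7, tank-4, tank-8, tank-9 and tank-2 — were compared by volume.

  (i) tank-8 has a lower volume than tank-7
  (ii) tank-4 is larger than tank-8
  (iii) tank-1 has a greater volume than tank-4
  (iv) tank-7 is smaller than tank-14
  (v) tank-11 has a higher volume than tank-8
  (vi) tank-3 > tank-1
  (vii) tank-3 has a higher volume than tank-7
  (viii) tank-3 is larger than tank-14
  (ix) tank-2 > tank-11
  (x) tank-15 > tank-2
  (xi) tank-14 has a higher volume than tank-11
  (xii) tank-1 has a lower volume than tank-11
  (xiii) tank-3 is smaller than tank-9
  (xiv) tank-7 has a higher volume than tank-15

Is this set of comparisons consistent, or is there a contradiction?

Every relation is compatible with tank-8 < tank-4 < tank-1 < tank-11 < tank-2 < tank-15 < tank-7 < tank-14 < tank-3 < tank-9; the set is consistent.

consistent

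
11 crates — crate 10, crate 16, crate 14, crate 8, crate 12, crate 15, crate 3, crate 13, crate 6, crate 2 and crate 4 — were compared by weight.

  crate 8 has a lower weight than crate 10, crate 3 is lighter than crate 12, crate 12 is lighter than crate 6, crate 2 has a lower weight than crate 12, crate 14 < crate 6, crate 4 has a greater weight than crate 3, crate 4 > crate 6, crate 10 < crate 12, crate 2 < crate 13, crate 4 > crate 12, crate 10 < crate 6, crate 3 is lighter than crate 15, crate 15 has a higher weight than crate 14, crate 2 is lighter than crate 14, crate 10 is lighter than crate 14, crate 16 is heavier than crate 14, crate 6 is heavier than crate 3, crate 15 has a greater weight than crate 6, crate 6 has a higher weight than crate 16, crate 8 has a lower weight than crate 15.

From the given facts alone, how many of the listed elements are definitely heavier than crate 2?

7

From crate 2 the given relations immediately reach crate 12, crate 13, crate 14.
From those, crate 16, crate 6, crate 15, crate 4 — 7 in total.
Nothing else is reachable above crate 2; 7 in all.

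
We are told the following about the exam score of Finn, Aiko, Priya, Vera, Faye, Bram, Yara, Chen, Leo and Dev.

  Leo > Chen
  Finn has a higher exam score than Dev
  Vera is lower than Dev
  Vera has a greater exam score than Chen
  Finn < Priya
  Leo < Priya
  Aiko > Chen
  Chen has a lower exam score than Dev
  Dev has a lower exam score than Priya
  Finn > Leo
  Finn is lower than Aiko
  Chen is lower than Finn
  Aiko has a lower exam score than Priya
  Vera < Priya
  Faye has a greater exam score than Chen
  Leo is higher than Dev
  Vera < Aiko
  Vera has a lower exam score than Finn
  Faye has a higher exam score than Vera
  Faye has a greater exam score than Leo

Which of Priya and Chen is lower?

Following the relations from Chen: Chen < Vera < Dev < Leo < Finn < Aiko < Priya.
So Chen < Priya; Chen is the lower of the two.

Chen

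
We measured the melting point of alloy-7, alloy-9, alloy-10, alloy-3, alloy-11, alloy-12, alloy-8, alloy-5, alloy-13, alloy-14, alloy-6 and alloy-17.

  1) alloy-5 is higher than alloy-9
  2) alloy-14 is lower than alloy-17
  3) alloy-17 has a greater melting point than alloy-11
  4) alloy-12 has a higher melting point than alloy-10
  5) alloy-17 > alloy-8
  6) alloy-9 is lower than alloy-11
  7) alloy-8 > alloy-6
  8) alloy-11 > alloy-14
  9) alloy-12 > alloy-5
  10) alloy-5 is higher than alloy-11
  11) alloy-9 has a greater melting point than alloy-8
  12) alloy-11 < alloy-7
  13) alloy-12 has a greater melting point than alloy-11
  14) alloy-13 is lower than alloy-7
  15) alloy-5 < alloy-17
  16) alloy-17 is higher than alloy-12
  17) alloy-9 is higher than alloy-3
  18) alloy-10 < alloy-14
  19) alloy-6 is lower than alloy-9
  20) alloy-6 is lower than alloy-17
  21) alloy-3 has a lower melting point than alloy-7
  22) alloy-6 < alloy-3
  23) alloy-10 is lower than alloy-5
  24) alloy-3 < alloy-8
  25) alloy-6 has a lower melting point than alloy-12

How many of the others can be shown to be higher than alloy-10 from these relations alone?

Directly above alloy-10: alloy-14, alloy-5, alloy-12.
One step further: alloy-11, alloy-17 (5 so far).
One step further: alloy-7 (6 so far).
Nothing else is reachable above alloy-10; 6 in all.

6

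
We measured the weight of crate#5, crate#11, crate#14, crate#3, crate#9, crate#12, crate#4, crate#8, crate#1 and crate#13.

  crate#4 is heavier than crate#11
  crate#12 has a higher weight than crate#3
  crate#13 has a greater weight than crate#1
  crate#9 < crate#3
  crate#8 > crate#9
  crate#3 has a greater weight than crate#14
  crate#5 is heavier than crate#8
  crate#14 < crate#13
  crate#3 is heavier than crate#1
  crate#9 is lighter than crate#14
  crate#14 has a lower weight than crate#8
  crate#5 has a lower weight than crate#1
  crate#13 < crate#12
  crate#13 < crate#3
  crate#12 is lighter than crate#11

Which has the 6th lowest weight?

crate#13

The consecutive relations fix a unique order: crate#9 < crate#14 < crate#8 < crate#5 < crate#1 < crate#13 < crate#3 < crate#12 < crate#11 < crate#4.
The 6th smallest is crate#13.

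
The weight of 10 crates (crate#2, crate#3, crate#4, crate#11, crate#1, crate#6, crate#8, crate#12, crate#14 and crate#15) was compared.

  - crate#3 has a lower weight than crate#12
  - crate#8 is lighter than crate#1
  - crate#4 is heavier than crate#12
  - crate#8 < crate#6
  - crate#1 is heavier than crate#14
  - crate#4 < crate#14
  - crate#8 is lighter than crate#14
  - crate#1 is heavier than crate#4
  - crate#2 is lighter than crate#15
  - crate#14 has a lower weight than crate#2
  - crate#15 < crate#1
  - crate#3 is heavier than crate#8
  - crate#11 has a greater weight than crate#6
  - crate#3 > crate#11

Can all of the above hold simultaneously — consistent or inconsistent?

consistent

Every relation is compatible with crate#8 < crate#6 < crate#11 < crate#3 < crate#12 < crate#4 < crate#14 < crate#2 < crate#15 < crate#1; the set is consistent.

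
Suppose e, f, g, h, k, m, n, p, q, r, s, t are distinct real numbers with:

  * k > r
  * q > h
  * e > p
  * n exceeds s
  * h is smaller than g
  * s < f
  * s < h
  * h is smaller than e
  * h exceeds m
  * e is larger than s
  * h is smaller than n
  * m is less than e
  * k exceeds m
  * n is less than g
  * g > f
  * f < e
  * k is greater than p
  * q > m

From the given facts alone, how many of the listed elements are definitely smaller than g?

5

From g the given relations immediately reach h, n, f.
From those, m, s — 5 in total.
No other element is forced below g by the given relations, so the count is 5.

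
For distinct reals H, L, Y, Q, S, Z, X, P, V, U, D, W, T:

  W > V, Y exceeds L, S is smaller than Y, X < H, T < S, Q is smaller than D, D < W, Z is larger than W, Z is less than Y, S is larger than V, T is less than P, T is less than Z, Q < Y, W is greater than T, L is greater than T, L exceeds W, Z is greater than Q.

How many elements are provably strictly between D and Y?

Chaining upward from D reaches: W, L, Z.
Chaining downward from Y reaches: Q, T, V, S, W, L, Z.
Strictly between D and Y are those in both lists: W, L, Z — 3 elements.

3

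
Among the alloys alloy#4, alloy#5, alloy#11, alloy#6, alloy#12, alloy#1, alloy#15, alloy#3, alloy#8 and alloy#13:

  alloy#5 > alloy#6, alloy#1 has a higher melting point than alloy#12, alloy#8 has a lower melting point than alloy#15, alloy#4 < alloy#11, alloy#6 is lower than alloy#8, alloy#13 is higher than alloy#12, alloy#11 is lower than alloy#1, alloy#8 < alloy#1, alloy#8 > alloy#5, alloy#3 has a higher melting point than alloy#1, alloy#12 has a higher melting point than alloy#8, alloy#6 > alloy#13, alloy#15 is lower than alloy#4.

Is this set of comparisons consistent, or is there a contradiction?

inconsistent

We have alloy#8 < alloy#12 stated directly, yet also alloy#12 < alloy#13 < alloy#6 < alloy#5 < alloy#8 by chaining the others — so alloy#12 < alloy#8. Contradiction.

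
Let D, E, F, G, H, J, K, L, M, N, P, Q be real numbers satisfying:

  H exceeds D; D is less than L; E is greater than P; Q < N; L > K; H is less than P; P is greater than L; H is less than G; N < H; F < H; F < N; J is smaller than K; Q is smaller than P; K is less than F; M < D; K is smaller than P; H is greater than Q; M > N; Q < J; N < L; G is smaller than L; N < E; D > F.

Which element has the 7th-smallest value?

D

The consecutive relations fix a unique order: Q < J < K < F < N < M < D < H < G < L < P < E.
The 7th smallest is D.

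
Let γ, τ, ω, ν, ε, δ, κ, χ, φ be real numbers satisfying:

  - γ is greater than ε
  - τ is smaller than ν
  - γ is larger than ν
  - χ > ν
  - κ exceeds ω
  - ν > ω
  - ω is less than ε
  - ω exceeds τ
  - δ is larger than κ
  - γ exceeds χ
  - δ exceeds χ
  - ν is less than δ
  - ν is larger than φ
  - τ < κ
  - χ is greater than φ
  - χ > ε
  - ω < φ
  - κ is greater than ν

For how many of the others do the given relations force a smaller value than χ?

5

Directly below χ: φ, ν, ε.
One step further: τ, ω (5 so far).
Nothing else is reachable below χ; 5 in all.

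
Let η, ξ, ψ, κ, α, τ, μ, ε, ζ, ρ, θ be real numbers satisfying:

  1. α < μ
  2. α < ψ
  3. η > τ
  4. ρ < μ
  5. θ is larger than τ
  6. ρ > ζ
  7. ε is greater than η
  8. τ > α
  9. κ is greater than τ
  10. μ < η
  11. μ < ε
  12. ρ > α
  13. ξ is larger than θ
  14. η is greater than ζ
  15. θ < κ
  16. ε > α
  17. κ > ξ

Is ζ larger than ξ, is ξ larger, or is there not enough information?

undetermined

Following every chain through ζ: above ζ we get ρ, μ, η, ε.
ξ is not reached, and no chain runs the other way from ξ to ζ.
So the given relations leave the order of ζ and ξ undetermined.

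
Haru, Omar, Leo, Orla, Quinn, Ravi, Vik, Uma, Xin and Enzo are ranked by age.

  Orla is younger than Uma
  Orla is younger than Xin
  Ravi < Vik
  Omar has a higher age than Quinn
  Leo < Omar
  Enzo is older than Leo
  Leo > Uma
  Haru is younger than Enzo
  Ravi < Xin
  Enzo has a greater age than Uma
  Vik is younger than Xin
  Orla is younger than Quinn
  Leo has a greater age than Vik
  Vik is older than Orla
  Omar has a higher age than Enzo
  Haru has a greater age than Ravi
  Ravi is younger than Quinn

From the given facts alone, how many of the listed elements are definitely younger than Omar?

From Omar the given relations immediately reach Quinn, Leo, Enzo.
From those, Ravi, Haru, Orla, Uma, Vik — 8 in total.
No other element is forced below Omar by the given relations, so the count is 8.

8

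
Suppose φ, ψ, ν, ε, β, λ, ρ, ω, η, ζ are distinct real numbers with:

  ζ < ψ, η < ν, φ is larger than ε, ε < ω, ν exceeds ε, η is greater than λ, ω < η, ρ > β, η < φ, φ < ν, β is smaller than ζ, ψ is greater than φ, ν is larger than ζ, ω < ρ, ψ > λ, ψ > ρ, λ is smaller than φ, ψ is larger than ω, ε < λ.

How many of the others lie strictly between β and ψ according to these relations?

2

Chaining upward from β reaches: ζ, ν, ρ.
Chaining downward from ψ reaches: ε, λ, ω, η, φ, ζ, ρ.
Strictly between β and ψ are those in both lists: ζ, ρ — 2 elements.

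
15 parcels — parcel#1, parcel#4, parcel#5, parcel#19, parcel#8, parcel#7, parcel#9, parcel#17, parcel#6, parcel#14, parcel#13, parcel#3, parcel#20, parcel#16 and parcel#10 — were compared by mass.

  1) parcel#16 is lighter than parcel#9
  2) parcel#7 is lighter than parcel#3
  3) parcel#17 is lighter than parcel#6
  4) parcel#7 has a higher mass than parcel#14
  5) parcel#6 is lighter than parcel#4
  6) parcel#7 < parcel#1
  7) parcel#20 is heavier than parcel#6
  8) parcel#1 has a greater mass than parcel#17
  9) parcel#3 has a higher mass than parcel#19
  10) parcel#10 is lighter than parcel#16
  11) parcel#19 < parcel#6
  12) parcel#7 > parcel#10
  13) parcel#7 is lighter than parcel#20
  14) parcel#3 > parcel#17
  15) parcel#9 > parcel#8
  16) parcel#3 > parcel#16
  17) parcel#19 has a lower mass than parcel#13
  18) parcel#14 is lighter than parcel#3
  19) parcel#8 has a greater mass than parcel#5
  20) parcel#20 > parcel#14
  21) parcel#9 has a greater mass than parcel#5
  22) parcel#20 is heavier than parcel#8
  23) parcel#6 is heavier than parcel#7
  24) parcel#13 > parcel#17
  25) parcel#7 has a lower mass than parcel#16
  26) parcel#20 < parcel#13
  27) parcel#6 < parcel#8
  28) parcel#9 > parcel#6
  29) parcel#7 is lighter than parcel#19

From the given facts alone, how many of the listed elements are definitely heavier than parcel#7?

10

The elements the relations force above parcel#7 are parcel#19, parcel#6, parcel#16, parcel#8, parcel#1, parcel#20, parcel#3, parcel#13, parcel#9, parcel#4 — no chain reaches any other.
That is 10.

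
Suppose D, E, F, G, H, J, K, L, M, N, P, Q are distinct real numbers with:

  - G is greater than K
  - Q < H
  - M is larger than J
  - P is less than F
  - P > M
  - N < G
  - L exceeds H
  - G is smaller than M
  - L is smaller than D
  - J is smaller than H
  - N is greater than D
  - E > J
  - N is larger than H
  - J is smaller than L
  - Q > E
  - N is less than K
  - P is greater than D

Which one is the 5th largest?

K

Chaining the given pairs: J < E < Q < H < L < D < N < K < G < M < P < F.
The 5th largest is K.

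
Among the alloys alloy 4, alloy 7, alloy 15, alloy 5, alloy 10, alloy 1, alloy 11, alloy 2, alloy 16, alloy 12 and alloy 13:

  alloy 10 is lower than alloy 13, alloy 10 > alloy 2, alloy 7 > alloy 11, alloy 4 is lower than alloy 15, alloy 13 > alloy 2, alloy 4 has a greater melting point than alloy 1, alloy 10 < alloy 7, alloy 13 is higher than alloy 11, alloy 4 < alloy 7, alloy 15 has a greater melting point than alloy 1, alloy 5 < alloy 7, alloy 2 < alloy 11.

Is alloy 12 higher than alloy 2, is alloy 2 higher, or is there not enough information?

undetermined

Following every chain through alloy 12: nothing is chained to alloy 12.
alloy 2 is not reached, and no chain runs the other way from alloy 2 to alloy 12.
So the given relations leave the order of alloy 12 and alloy 2 undetermined.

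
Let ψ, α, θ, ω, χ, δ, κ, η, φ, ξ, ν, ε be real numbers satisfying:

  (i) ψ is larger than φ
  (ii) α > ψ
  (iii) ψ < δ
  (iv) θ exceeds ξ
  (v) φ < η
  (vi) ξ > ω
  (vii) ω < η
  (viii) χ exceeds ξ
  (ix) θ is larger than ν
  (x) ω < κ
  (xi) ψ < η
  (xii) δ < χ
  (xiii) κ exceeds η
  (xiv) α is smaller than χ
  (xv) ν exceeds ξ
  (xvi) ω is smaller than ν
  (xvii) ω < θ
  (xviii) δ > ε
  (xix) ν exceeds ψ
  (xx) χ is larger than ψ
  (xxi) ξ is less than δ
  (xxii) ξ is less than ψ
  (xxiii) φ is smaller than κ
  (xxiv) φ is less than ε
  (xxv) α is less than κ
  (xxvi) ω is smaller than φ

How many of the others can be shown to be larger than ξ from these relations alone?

From ξ the given relations immediately reach ψ, ν, δ, θ, χ.
From those, α, η — 7 in total.
From those, κ — 8 in total.
No other element is forced above ξ by the given relations, so the count is 8.

8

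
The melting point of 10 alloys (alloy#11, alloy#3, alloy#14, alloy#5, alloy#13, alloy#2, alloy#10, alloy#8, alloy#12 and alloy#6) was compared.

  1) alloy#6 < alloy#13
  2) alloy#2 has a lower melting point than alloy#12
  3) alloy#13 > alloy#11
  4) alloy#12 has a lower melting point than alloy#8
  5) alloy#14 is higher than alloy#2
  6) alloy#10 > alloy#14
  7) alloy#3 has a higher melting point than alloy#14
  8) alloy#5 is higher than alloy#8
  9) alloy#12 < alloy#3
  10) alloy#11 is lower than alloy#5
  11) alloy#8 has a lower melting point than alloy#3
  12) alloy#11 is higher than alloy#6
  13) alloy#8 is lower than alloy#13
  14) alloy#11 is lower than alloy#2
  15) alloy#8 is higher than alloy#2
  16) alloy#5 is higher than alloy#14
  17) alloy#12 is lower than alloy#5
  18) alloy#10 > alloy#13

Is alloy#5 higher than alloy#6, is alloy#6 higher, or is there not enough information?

alloy#5

alloy#6 < alloy#11 and alloy#11 < alloy#2 give alloy#6 < alloy#2.
Then alloy#2 < alloy#12 extends the chain to alloy#12.
Then alloy#12 < alloy#8 extends the chain to alloy#8.
With alloy#8 < alloy#5: alloy#6 < alloy#11 < alloy#2 < alloy#12 < alloy#8 < alloy#5.
So alloy#5 is higher.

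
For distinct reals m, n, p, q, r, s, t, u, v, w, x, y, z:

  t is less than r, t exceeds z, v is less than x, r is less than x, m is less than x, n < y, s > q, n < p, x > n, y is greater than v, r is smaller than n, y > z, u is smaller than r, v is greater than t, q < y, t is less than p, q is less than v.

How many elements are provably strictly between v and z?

1

Chaining upward from z reaches: t, r, n, p, y, x.
Chaining downward from v reaches: t, q.
Strictly between z and v are those in both lists: t — 1 element.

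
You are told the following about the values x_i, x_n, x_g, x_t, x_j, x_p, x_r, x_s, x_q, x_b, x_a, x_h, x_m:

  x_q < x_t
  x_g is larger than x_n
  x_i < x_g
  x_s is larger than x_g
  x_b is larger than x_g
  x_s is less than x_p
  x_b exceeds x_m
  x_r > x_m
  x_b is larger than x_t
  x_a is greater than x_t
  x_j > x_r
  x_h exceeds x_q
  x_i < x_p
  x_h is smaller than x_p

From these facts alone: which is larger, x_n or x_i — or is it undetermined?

undetermined

Following every chain through x_i: above x_i we get x_g, x_b, x_s, x_p.
x_n is not reached, and no chain runs the other way from x_n to x_i.
So the given relations leave the order of x_i and x_n undetermined.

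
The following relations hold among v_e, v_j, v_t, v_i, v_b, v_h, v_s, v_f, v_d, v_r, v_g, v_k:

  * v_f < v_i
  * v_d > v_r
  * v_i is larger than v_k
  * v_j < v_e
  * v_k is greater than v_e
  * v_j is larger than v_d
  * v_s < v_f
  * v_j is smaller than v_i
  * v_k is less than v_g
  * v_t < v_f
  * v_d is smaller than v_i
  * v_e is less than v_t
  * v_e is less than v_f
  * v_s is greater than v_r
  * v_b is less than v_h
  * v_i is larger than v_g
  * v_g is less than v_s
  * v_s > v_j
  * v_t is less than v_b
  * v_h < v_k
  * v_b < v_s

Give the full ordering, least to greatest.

The consecutive links are each given: v_r < v_d; v_d < v_j; v_j < v_e; v_e < v_t; v_t < v_b; v_b < v_h; v_h < v_k; v_k < v_g; v_g < v_s; v_s < v_f; v_f < v_i.

v_r < v_d < v_j < v_e < v_t < v_b < v_h < v_k < v_g < v_s < v_f < v_i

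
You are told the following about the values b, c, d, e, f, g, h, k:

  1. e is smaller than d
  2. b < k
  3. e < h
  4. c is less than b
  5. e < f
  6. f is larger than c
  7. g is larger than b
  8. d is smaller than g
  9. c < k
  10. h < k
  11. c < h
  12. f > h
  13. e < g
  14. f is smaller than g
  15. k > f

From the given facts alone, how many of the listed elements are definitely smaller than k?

5

From k the given relations immediately reach c, h, b, f.
From those, e — 5 in total.
Nothing else is reachable below k; 5 in all.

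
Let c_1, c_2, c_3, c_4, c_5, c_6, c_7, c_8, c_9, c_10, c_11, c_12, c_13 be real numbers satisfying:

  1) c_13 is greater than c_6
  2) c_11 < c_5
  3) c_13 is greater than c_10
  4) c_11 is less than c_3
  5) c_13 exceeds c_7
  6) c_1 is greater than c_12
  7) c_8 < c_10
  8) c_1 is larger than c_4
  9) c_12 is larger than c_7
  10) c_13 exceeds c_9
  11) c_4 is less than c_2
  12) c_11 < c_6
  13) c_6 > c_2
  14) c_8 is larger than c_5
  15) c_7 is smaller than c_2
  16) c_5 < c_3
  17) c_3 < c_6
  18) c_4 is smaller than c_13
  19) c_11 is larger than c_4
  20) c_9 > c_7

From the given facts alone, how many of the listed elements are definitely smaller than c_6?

6

Directly below c_6: c_11, c_2, c_3.
One step further: c_4, c_5, c_7 (6 so far).
Nothing else is reachable below c_6; 6 in all.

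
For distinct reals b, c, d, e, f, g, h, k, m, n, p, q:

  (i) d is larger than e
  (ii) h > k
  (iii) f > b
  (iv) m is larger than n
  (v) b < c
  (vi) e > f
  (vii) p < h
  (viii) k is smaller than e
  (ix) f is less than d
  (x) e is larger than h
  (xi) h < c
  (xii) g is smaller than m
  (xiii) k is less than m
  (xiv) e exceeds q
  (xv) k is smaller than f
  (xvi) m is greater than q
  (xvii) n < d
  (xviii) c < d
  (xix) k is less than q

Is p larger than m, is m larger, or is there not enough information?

undetermined

Following every chain through p: above p we get h, c, e, d.
m is not reached, and no chain runs the other way from m to p.
So the given relations leave the order of p and m undetermined.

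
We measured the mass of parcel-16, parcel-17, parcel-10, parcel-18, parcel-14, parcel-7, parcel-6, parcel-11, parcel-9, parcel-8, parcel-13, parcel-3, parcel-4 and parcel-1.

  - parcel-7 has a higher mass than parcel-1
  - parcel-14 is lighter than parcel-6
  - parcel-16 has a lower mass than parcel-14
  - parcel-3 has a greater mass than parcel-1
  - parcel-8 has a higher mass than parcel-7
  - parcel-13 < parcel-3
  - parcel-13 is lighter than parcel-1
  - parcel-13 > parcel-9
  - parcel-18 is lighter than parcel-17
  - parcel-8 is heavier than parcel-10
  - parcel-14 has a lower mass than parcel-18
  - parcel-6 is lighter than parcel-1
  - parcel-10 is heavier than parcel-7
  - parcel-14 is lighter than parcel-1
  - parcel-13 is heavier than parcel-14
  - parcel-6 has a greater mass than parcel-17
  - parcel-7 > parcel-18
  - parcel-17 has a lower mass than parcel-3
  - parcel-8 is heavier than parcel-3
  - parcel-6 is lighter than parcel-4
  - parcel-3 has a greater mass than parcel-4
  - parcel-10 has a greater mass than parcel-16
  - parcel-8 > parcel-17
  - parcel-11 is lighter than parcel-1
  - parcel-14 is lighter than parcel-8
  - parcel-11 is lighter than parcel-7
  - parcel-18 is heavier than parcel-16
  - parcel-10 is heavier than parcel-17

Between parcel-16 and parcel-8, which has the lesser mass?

parcel-16 < parcel-14 and parcel-14 < parcel-18 give parcel-16 < parcel-18.
Then parcel-18 < parcel-17 extends the chain to parcel-17.
Then parcel-17 < parcel-6 extends the chain to parcel-6.
With parcel-6 < parcel-1: parcel-16 < parcel-14 < parcel-18 < parcel-17 < parcel-6 < parcel-1.
With parcel-1 < parcel-7: parcel-16 < parcel-14 < parcel-18 < parcel-17 < parcel-6 < parcel-1 < parcel-7.
Then parcel-7 < parcel-8 extends the chain to parcel-8.
So parcel-16 < parcel-8; parcel-16 is the lighter of the two.

parcel-16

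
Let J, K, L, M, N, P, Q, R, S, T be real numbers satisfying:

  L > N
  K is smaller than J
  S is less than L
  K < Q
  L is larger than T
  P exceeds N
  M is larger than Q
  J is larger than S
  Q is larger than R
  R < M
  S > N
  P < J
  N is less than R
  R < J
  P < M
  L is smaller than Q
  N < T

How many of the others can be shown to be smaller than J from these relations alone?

5

The elements the relations force below J are K, N, P, S, R — no chain reaches any other.
That is 5.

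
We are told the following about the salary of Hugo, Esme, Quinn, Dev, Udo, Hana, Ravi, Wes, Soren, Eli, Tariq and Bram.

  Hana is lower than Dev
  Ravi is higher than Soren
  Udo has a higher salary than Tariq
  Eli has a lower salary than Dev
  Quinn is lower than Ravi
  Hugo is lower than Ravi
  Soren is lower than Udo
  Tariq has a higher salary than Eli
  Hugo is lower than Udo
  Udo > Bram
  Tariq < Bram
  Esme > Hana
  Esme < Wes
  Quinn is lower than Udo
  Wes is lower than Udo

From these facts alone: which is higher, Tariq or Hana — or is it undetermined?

undetermined

Following every chain through Hana: above Hana we get Esme, Wes, Dev, Udo.
Tariq is not reached, and no chain runs the other way from Tariq to Hana.
So the given relations leave the order of Hana and Tariq undetermined.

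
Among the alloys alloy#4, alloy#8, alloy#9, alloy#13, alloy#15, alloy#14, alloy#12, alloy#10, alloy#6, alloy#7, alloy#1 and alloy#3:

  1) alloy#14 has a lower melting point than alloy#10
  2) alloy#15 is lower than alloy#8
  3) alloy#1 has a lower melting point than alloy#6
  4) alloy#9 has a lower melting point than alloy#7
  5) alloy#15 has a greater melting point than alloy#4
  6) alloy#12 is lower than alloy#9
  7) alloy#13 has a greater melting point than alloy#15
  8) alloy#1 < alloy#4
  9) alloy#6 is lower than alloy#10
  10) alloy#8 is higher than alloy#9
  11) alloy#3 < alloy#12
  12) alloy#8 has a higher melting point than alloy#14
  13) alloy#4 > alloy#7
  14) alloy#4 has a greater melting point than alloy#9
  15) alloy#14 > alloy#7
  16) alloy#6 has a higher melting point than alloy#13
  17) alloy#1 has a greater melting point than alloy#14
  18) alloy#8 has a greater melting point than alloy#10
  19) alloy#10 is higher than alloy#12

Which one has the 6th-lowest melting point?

Chaining the given pairs: alloy#3 < alloy#12 < alloy#9 < alloy#7 < alloy#14 < alloy#1 < alloy#4 < alloy#15 < alloy#13 < alloy#6 < alloy#10 < alloy#8.
Counting 6 from the smallest end gives alloy#1.

alloy#1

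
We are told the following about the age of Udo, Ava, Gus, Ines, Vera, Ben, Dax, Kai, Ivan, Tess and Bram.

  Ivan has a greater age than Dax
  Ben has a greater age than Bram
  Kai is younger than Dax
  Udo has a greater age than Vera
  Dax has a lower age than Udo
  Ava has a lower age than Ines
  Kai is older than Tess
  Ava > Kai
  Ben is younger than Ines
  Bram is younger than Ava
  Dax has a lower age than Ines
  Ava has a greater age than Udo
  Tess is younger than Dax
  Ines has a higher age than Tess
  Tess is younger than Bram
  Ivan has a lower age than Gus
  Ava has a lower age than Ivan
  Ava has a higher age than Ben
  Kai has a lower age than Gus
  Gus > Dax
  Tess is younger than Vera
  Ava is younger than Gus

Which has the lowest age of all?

Tess

Kai is not least since Tess < Kai; Vera is not least since Tess < Vera; Bram is not least since Tess < Bram; Ben is not least since Bram < Ben; Dax is not least since Tess < Dax; Udo is not least since Dax < Udo; Ava is not least since Bram < Ava; Ines is not least since Tess < Ines; Ivan is not least since Dax < Ivan; Gus is not least since Dax < Gus.
Only Tess has nothing below it, so Tess is the lowest age.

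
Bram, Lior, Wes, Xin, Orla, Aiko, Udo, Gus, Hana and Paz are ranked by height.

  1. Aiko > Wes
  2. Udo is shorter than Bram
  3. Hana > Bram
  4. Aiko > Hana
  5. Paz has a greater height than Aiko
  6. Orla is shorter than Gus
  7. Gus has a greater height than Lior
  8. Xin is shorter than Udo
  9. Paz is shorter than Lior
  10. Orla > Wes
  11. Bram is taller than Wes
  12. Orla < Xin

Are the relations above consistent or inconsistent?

Every relation is compatible with Wes < Orla < Xin < Udo < Bram < Hana < Aiko < Paz < Lior < Gus; the set is consistent.

consistent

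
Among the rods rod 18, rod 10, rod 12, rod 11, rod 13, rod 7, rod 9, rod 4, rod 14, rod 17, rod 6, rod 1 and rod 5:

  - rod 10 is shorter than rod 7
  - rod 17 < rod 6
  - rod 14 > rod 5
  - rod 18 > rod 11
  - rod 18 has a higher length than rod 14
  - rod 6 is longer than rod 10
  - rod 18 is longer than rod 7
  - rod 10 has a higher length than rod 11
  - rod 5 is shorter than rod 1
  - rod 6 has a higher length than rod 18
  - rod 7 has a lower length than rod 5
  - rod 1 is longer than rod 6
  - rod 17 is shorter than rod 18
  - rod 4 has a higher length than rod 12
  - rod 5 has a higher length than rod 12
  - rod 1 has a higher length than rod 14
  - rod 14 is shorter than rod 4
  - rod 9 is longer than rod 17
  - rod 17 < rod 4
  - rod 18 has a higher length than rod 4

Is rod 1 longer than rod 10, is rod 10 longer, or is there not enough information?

rod 10 < rod 7 and rod 7 < rod 5 give rod 10 < rod 5.
With rod 5 < rod 14: rod 10 < rod 7 < rod 5 < rod 14.
Then rod 14 < rod 4 extends the chain to rod 4.
Then rod 4 < rod 18 extends the chain to rod 18.
Then rod 18 < rod 6 extends the chain to rod 6.
With rod 6 < rod 1: rod 10 < rod 7 < rod 5 < rod 14 < rod 4 < rod 18 < rod 6 < rod 1.
So rod 1 is longer.

rod 1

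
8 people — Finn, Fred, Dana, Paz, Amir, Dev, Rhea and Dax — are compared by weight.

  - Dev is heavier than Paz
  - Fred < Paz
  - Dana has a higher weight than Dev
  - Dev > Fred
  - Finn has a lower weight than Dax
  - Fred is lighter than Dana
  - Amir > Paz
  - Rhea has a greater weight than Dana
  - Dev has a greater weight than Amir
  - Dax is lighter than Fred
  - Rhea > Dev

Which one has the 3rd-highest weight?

Piecing the relations together gives one ordering: Finn < Dax < Fred < Paz < Amir < Dev < Dana < Rhea.
The 3rd largest is Dev.

Dev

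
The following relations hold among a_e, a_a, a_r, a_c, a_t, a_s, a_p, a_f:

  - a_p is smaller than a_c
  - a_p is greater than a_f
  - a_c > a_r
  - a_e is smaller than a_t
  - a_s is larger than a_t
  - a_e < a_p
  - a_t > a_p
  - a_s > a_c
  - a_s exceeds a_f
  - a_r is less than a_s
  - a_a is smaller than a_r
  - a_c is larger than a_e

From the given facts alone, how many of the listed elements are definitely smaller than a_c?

5

From a_c the given relations immediately reach a_e, a_p, a_r.
From those, a_f, a_a — 5 in total.
Nothing else is reachable below a_c; 5 in all.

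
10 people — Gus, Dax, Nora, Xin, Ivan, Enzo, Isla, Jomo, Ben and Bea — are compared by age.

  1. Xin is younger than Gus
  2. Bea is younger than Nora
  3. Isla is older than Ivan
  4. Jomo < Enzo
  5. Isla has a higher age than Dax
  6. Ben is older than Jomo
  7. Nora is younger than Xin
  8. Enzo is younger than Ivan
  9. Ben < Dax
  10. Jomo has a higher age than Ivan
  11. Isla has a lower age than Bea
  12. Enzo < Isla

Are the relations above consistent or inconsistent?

We have Jomo < Enzo stated directly, yet also Enzo < Ivan < Jomo by chaining the others — so Enzo < Jomo. Contradiction.

inconsistent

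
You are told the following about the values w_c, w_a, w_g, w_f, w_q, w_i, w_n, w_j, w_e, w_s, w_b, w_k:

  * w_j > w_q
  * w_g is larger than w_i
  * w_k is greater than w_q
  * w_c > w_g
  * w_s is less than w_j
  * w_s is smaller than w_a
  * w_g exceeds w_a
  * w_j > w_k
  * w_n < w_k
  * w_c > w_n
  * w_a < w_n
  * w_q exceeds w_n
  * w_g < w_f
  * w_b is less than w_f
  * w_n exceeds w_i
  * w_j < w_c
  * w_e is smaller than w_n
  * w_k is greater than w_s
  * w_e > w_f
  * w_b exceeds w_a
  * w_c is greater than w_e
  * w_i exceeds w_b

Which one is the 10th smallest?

The consecutive relations fix a unique order: w_s < w_a < w_b < w_i < w_g < w_f < w_e < w_n < w_q < w_k < w_j < w_c.
The 10th smallest is w_k.

w_k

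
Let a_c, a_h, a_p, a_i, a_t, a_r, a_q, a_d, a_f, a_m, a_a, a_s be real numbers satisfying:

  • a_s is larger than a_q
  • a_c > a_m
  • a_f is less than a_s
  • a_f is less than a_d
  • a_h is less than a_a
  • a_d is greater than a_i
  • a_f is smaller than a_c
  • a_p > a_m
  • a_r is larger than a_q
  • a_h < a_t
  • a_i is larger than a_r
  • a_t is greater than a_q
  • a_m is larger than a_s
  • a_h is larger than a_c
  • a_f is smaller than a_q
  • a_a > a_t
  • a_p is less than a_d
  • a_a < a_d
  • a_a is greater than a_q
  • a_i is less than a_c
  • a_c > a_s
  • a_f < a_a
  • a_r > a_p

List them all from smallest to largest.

The consecutive links are each given: a_f < a_q; a_q < a_s; a_s < a_m; a_m < a_p; a_p < a_r; a_r < a_i; a_i < a_c; a_c < a_h; a_h < a_t; a_t < a_a; a_a < a_d.

a_f < a_q < a_s < a_m < a_p < a_r < a_i < a_c < a_h < a_t < a_a < a_d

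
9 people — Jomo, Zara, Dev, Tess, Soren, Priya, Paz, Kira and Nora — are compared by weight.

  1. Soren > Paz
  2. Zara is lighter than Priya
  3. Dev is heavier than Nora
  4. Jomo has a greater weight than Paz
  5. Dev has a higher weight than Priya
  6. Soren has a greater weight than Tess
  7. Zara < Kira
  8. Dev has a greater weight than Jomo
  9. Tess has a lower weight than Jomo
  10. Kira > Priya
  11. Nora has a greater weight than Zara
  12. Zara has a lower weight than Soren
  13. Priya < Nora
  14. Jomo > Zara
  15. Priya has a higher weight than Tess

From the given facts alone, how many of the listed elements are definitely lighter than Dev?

The elements the relations force below Dev are Tess, Zara, Priya, Paz, Nora, Jomo — no chain reaches any other.
That is 6.

6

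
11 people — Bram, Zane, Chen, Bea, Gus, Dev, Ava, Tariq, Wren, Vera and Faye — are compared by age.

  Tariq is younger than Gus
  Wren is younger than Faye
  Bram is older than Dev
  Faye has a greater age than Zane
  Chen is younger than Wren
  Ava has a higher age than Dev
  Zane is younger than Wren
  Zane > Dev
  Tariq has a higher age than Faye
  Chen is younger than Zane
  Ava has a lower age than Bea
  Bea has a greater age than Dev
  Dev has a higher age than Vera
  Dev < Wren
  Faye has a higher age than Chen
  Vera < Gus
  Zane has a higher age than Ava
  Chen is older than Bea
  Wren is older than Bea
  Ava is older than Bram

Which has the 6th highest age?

Piecing the relations together gives one ordering: Vera < Dev < Bram < Ava < Bea < Chen < Zane < Wren < Faye < Tariq < Gus.
Counting 6 from the largest end gives Chen.

Chen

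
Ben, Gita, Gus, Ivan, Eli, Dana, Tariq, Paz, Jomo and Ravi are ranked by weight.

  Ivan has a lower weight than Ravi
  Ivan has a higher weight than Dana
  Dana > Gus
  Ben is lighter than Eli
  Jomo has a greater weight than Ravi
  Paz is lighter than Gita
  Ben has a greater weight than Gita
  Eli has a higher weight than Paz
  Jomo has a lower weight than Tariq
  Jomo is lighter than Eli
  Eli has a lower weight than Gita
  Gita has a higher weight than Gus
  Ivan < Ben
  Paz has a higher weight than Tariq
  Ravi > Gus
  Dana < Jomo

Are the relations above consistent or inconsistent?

inconsistent

Chaining the given relations yields Eli < Gita < Ben, so Eli < Ben. But one relation states Ben < Eli. These cannot both hold.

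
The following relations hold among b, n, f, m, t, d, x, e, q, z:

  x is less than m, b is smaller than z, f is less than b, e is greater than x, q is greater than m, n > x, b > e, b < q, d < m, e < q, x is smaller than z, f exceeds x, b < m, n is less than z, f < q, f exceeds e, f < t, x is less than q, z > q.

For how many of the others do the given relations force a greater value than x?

Directly above x: e, f, m, q, n, z.
One step further: b, t (8 so far).
No other element is forced above x by the given relations, so the count is 8.

8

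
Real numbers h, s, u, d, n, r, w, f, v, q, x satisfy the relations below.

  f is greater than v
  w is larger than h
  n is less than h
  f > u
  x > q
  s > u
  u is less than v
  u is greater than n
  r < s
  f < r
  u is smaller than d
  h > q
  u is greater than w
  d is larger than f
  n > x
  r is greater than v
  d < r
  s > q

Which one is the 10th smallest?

The consecutive relations fix a unique order: q < x < n < h < w < u < v < f < d < r < s.
Counting 10 from the smallest end gives r.

r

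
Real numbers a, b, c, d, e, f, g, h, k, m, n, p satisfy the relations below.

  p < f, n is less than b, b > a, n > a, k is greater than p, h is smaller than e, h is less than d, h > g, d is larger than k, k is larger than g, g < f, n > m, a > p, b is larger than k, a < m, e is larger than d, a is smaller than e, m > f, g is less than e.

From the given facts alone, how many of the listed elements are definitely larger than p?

8

The elements the relations force above p are f, k, a, m, d, n, b, e — no chain reaches any other.
That is 8.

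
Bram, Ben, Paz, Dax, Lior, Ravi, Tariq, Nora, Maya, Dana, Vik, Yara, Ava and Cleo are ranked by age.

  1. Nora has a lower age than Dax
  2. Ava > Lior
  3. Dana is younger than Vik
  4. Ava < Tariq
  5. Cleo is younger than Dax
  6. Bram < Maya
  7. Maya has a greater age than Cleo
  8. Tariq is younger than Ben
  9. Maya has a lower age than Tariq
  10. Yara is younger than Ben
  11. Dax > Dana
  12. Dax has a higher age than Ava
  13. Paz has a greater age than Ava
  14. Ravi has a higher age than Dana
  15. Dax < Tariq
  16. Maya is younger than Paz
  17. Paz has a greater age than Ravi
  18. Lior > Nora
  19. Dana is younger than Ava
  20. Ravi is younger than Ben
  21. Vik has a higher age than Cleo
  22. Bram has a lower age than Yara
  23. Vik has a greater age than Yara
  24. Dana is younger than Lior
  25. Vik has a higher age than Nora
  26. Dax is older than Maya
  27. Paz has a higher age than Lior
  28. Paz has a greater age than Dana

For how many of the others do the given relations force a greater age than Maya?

4

The elements the relations force above Maya are Dax, Tariq, Ben, Paz — no chain reaches any other.
That is 4.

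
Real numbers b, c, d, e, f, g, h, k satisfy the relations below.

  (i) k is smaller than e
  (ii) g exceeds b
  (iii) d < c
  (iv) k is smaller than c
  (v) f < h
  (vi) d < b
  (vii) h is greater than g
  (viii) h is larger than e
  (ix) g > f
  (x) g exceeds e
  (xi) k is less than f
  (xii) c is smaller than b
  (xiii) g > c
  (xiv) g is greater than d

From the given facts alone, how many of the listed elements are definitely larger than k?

Directly above k: c, f, e.
One step further: b, g, h (6 so far).
No other element is forced above k by the given relations, so the count is 6.

6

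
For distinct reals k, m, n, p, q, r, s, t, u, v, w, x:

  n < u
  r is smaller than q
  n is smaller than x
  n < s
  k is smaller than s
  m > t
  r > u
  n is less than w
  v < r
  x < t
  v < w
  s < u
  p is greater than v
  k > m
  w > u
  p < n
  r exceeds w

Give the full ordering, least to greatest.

v < p < n < x < t < m < k < s < u < w < r < q

The consecutive links are each given: v < p; p < n; n < x; x < t; t < m; m < k; k < s; s < u; u < w; w < r; r < q.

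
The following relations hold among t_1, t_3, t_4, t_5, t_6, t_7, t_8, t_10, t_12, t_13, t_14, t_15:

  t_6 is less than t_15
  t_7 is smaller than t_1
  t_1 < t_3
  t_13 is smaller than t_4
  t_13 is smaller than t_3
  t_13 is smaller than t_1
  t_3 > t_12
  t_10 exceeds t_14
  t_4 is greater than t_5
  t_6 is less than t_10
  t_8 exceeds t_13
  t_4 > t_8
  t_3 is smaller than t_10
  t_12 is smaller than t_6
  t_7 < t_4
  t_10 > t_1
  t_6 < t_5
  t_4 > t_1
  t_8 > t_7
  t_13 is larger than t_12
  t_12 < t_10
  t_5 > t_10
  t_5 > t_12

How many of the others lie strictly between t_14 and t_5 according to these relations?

1

The relations place t_14 below t_5. An element lies strictly between them when it is forced above t_14 and also forced below t_5.
Above t_14: {t_10, t_4}. Below t_5: {t_12, t_7, t_6, t_13, t_1, t_3, t_10}.
Intersection: {t_10} — 1.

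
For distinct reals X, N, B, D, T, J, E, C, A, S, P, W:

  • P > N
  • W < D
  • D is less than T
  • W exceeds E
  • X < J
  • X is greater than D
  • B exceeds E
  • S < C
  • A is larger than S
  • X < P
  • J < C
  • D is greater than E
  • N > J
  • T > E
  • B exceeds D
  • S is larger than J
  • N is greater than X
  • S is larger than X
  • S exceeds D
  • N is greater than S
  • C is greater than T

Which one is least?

W is not least since E < W; D is not least since E < D; X is not least since D < X; J is not least since X < J; S is not least since D < S; N is not least since J < N; T is not least since E < T; C is not least since J < C; P is not least since X < P; A is not least since S < A; B is not least since D < B.
Only E has nothing below it, so E is the least.

E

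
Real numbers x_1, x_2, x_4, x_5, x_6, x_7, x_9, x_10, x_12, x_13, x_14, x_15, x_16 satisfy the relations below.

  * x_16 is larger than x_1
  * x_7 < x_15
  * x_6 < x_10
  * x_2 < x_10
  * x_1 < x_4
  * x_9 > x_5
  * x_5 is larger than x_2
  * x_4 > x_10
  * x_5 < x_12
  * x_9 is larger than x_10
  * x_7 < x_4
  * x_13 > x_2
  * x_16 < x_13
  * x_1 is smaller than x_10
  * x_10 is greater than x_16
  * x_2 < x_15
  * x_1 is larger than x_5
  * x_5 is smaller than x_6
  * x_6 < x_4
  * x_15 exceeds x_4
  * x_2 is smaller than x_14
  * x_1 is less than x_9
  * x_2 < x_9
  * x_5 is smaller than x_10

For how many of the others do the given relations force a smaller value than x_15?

Directly below x_15: x_2, x_7, x_4.
One step further: x_1, x_6, x_10 (6 so far).
One step further: x_5, x_16 (8 so far).
No other element is forced below x_15 by the given relations, so the count is 8.

8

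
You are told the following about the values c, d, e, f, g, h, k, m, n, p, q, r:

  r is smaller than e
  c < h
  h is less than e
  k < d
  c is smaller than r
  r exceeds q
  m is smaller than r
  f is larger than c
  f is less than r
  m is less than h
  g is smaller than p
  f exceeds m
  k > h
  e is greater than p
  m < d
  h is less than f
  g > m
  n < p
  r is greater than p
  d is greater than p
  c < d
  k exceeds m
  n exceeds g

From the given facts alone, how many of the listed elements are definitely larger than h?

5

The elements the relations force above h are f, r, k, d, e — no chain reaches any other.
That is 5.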